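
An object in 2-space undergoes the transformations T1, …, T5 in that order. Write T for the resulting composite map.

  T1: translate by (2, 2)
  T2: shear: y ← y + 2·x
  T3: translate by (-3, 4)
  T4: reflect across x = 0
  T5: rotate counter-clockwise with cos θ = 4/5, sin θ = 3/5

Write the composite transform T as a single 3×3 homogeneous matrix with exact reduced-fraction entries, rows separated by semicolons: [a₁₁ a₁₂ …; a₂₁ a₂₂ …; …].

T1 = [1 0 2; 0 1 2; 0 0 1]
T2·T1 = [1 0 2; 2 1 6; 0 0 1]
T3·…·T1 = [1 0 -1; 2 1 10; 0 0 1]
T4·…·T1 = [-1 0 1; 2 1 10; 0 0 1]
T5·…·T1 = [-2 -3/5 -26/5; 1 4/5 43/5; 0 0 1]

T = [-2 -3/5 -26/5; 1 4/5 43/5; 0 0 1]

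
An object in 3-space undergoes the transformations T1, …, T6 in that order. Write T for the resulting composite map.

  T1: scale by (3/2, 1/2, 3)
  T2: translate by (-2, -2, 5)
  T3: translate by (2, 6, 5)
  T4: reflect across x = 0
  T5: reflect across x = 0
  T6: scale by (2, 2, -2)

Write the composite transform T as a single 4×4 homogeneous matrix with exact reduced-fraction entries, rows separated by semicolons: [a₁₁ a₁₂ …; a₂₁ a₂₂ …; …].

T = [3 0 0 0; 0 1 0 8; 0 0 -6 -20; 0 0 0 1]

T1 = [3/2 0 0 0; 0 1/2 0 0; 0 0 3 0; 0 0 0 1]
T2·T1 = [3/2 0 0 -2; 0 1/2 0 -2; 0 0 3 5; 0 0 0 1]
T3·…·T1 = [3/2 0 0 0; 0 1/2 0 4; 0 0 3 10; 0 0 0 1]
T4·…·T1 = [-3/2 0 0 0; 0 1/2 0 4; 0 0 3 10; 0 0 0 1]
T5·…·T1 = [3/2 0 0 0; 0 1/2 0 4; 0 0 3 10; 0 0 0 1]
T6·…·T1 = [3 0 0 0; 0 1 0 8; 0 0 -6 -20; 0 0 0 1]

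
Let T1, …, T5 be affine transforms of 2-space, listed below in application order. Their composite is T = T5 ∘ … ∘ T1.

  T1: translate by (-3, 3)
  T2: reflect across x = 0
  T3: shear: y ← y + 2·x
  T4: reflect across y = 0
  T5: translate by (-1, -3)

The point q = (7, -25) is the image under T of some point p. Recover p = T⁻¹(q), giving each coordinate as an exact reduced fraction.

p = (-5, 3)

T1 = [1 0 -3; 0 1 3; 0 0 1]
T2·T1 = [-1 0 3; 0 1 3; 0 0 1]
T3·…·T1 = [-1 0 3; -2 1 9; 0 0 1]
T4·…·T1 = [-1 0 3; 2 -1 -9; 0 0 1]
T5·…·T1 = [-1 0 2; 2 -1 -12; 0 0 1]
det M = 1; M⁻¹ = [-1 0 2; -2 -1 -8; 0 0 1]
M⁻¹ · (7, -25)ᵀ = (-5, 3)ᵀ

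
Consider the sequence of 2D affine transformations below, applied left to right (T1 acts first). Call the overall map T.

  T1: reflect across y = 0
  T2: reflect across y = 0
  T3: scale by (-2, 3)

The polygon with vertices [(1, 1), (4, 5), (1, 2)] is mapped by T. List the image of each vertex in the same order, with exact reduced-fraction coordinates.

T1 reflect across y = 0: (1, 1) → (1, -1); (4, 5) → (4, -5); (1, 2) → (1, -2)
T2 reflect across y = 0: (1, -1) → (1, 1); (4, -5) → (4, 5); (1, -2) → (1, 2)
T3 scale by (-2, 3): (1, 1) → (-2, 3); (4, 5) → (-8, 15); (1, 2) → (-2, 6)

image vertices: (-2, 3), (-8, 15), (-2, 6)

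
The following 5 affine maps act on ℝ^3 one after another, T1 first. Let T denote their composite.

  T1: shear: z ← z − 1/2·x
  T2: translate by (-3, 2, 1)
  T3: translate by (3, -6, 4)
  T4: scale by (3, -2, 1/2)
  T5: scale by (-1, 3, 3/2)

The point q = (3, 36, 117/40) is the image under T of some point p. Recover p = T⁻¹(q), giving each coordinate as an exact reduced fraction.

T1 = [1 0 0 0; 0 1 0 0; -1/2 0 1 0; 0 0 0 1]
T2·T1 = [1 0 0 -3; 0 1 0 2; -1/2 0 1 1; 0 0 0 1]
T3·…·T1 = [1 0 0 0; 0 1 0 -4; -1/2 0 1 5; 0 0 0 1]
T4·…·T1 = [3 0 0 0; 0 -2 0 8; -1/4 0 1/2 5/2; 0 0 0 1]
T5·…·T1 = [-3 0 0 0; 0 -6 0 24; -3/8 0 3/4 15/4; 0 0 0 1]
det M = 27/2; M⁻¹ = [-1/3 0 0 0; 0 -1/6 0 4; -1/6 0 4/3 -5; 0 0 0 1]
M⁻¹ · (3, 36, 117/40)ᵀ = (-1, -2, -8/5)ᵀ

p = (-1, -2, -8/5)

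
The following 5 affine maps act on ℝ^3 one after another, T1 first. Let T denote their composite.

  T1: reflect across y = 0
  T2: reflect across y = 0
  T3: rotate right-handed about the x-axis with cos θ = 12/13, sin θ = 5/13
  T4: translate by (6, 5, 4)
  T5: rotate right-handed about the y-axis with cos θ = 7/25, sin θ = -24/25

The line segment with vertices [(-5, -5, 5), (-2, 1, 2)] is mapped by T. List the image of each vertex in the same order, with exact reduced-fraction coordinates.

image vertices: (-1997/325, -20/13, 921/325), (-316/65, 67/13, 363/65)

T1 reflect across y = 0: (-5, -5, 5) → (-5, 5, 5); (-2, 1, 2) → (-2, -1, 2)
T2 reflect across y = 0: (-5, 5, 5) → (-5, -5, 5); (-2, -1, 2) → (-2, 1, 2)
T3 rotate right-handed about the x-axis with cos θ = 12/13, sin θ = 5/13: (-5, -5, 5) → (-5, -85/13, 35/13); (-2, 1, 2) → (-2, 2/13, 29/13)
T4 translate by (6, 5, 4): (-5, -85/13, 35/13) → (1, -20/13, 87/13); (-2, 2/13, 29/13) → (4, 67/13, 81/13)
T5 rotate right-handed about the y-axis with cos θ = 7/25, sin θ = -24/25: (1, -20/13, 87/13) → (-1997/325, -20/13, 921/325); (4, 67/13, 81/13) → (-316/65, 67/13, 363/65)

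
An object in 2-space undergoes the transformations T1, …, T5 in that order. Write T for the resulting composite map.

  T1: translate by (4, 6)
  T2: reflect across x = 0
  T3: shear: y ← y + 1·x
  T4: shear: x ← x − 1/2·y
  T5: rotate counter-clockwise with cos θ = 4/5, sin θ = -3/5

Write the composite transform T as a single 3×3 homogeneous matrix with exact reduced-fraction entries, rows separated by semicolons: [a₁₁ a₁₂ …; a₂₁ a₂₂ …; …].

T = [-1 1/5 -14/5; -1/2 11/10 23/5; 0 0 1]

T1 = [1 0 4; 0 1 6; 0 0 1]
T2·T1 = [-1 0 -4; 0 1 6; 0 0 1]
T3·…·T1 = [-1 0 -4; -1 1 2; 0 0 1]
T4·…·T1 = [-1/2 -1/2 -5; -1 1 2; 0 0 1]
T5·…·T1 = [-1 1/5 -14/5; -1/2 11/10 23/5; 0 0 1]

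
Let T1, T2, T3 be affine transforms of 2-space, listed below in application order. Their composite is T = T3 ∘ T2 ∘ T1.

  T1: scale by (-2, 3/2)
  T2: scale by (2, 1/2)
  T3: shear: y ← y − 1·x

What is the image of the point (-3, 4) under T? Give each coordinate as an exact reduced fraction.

T(p) = (12, -9)

T1 scale by (-2, 3/2): (-3, 4) → (6, 6)
T2 scale by (2, 1/2): (6, 6) → (12, 3)
T3 shear: y ← y − 1·x: (12, 3) → (12, -9)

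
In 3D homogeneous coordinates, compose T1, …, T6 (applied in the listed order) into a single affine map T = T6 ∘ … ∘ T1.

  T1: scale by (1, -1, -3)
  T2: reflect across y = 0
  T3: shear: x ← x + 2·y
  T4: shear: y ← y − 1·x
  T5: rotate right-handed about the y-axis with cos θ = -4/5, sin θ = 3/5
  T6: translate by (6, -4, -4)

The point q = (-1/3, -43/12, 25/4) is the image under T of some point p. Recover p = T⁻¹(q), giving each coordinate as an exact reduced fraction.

p = (1/4, -2/3, 4)

T1 = [1 0 0 0; 0 -1 0 0; 0 0 -3 0; 0 0 0 1]
T2·T1 = [1 0 0 0; 0 1 0 0; 0 0 -3 0; 0 0 0 1]
T3·…·T1 = [1 2 0 0; 0 1 0 0; 0 0 -3 0; 0 0 0 1]
T4·…·T1 = [1 2 0 0; -1 -1 0 0; 0 0 -3 0; 0 0 0 1]
T5·…·T1 = [-4/5 -8/5 -9/5 0; -1 -1 0 0; -3/5 -6/5 12/5 0; 0 0 0 1]
T6·…·T1 = [-4/5 -8/5 -9/5 6; -1 -1 0 -4; -3/5 -6/5 12/5 -4; 0 0 0 1]
det M = -3; M⁻¹ = [4/5 -2 3/5 -52/5; -4/5 1 -3/5 32/5; -1/5 0 4/15 34/15; 0 0 0 1]
M⁻¹ · (-1/3, -43/12, 25/4)ᵀ = (1/4, -2/3, 4)ᵀ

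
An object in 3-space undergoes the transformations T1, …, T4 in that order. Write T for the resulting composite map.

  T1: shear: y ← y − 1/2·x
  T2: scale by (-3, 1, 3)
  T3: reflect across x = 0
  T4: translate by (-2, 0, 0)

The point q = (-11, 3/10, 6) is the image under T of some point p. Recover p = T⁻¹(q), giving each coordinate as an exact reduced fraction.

T1 = [1 0 0 0; -1/2 1 0 0; 0 0 1 0; 0 0 0 1]
T2·T1 = [-3 0 0 0; -1/2 1 0 0; 0 0 3 0; 0 0 0 1]
T3·…·T1 = [3 0 0 0; -1/2 1 0 0; 0 0 3 0; 0 0 0 1]
T4·…·T1 = [3 0 0 -2; -1/2 1 0 0; 0 0 3 0; 0 0 0 1]
det M = 9; M⁻¹ = [1/3 0 0 2/3; 1/6 1 0 1/3; 0 0 1/3 0; 0 0 0 1]
M⁻¹ · (-11, 3/10, 6)ᵀ = (-3, -6/5, 2)ᵀ

p = (-3, -6/5, 2)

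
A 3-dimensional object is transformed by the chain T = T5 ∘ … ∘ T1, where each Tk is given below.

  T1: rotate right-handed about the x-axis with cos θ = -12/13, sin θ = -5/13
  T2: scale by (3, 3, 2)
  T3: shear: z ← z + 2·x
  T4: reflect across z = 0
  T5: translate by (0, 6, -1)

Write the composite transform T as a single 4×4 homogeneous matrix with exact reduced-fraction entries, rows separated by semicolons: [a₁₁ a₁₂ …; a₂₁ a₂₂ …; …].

T1 = [1 0 0 0; 0 -12/13 5/13 0; 0 -5/13 -12/13 0; 0 0 0 1]
T2·T1 = [3 0 0 0; 0 -36/13 15/13 0; 0 -10/13 -24/13 0; 0 0 0 1]
T3·…·T1 = [3 0 0 0; 0 -36/13 15/13 0; 6 -10/13 -24/13 0; 0 0 0 1]
T4·…·T1 = [3 0 0 0; 0 -36/13 15/13 0; -6 10/13 24/13 0; 0 0 0 1]
T5·…·T1 = [3 0 0 0; 0 -36/13 15/13 6; -6 10/13 24/13 -1; 0 0 0 1]

T = [3 0 0 0; 0 -36/13 15/13 6; -6 10/13 24/13 -1; 0 0 0 1]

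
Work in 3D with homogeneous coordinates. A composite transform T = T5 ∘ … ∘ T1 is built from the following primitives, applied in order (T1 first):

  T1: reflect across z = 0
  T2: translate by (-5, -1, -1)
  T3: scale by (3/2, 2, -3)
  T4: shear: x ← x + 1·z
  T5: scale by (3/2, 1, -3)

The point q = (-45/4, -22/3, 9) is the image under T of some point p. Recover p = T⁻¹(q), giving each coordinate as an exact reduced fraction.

T1 = [1 0 0 0; 0 1 0 0; 0 0 -1 0; 0 0 0 1]
T2·T1 = [1 0 0 -5; 0 1 0 -1; 0 0 -1 -1; 0 0 0 1]
T3·…·T1 = [3/2 0 0 -15/2; 0 2 0 -2; 0 0 3 3; 0 0 0 1]
T4·…·T1 = [3/2 0 3 -9/2; 0 2 0 -2; 0 0 3 3; 0 0 0 1]
T5·…·T1 = [9/4 0 9/2 -27/4; 0 2 0 -2; 0 0 -9 -9; 0 0 0 1]
det M = -81/2; M⁻¹ = [4/9 0 2/9 5; 0 1/2 0 1; 0 0 -1/9 -1; 0 0 0 1]
M⁻¹ · (-45/4, -22/3, 9)ᵀ = (2, -8/3, -2)ᵀ

p = (2, -8/3, -2)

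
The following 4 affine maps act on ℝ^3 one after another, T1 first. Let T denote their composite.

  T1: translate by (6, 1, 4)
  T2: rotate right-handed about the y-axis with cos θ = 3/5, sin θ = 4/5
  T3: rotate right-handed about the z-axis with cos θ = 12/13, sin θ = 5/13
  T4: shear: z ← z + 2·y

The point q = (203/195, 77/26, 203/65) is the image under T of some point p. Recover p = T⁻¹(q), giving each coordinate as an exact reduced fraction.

T1 = [1 0 0 6; 0 1 0 1; 0 0 1 4; 0 0 0 1]
T2·T1 = [3/5 0 4/5 34/5; 0 1 0 1; -4/5 0 3/5 -12/5; 0 0 0 1]
T3·…·T1 = [36/65 -5/13 48/65 383/65; 3/13 12/13 4/13 46/13; -4/5 0 3/5 -12/5; 0 0 0 1]
T4·…·T1 = [36/65 -5/13 48/65 383/65; 3/13 12/13 4/13 46/13; -22/65 24/13 79/65 304/65; 0 0 0 1]
det M = 1; M⁻¹ = [36/65 119/65 -4/5 -6; -5/13 12/13 0 -1; 48/65 -58/65 3/5 -4; 0 0 0 1]
M⁻¹ · (203/195, 77/26, 203/65)ᵀ = (-5/2, 4/3, -4)ᵀ

p = (-5/2, 4/3, -4)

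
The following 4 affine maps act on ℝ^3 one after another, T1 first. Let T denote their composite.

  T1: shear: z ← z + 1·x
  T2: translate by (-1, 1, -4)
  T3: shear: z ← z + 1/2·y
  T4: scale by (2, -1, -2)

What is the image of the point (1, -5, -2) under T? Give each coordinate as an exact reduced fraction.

T(p) = (0, 4, 14)

T1 shear: z ← z + 1·x: (1, -5, -2) → (1, -5, -1)
T2 translate by (-1, 1, -4): (1, -5, -1) → (0, -4, -5)
T3 shear: z ← z + 1/2·y: (0, -4, -5) → (0, -4, -7)
T4 scale by (2, -1, -2): (0, -4, -7) → (0, 4, 14)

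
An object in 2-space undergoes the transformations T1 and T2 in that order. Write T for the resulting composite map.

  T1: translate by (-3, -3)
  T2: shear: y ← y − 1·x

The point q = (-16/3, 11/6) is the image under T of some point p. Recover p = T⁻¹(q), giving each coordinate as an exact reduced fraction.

T1 = [1 0 -3; 0 1 -3; 0 0 1]
T2·T1 = [1 0 -3; -1 1 0; 0 0 1]
det M = 1; M⁻¹ = [1 0 3; 1 1 3; 0 0 1]
M⁻¹ · (-16/3, 11/6)ᵀ = (-7/3, -1/2)ᵀ

p = (-7/3, -1/2)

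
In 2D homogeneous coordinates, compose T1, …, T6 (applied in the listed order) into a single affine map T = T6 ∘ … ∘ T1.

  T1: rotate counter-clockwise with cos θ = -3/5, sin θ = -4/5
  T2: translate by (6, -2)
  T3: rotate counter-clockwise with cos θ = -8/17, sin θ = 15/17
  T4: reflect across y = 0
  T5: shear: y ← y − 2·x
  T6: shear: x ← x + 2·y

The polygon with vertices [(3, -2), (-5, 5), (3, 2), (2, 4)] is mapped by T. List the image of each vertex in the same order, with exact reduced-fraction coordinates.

image vertices: (-62/5, -7), (-139/17, -25/17), (-1882/85, -207/17), (-414/17, -220/17)

T1 rotate counter-clockwise with cos θ = -3/5, sin θ = -4/5: (3, -2) → (-17/5, -6/5); (-5, 5) → (7, 1); (3, 2) → (-1/5, -18/5); (2, 4) → (2, -4)
T2 translate by (6, -2): (-17/5, -6/5) → (13/5, -16/5); (7, 1) → (13, -1); (-1/5, -18/5) → (29/5, -28/5); (2, -4) → (8, -6)
T3 rotate counter-clockwise with cos θ = -8/17, sin θ = 15/17: (13/5, -16/5) → (8/5, 19/5); (13, -1) → (-89/17, 203/17); (29/5, -28/5) → (188/85, 659/85); (8, -6) → (26/17, 168/17)
T4 reflect across y = 0: (8/5, 19/5) → (8/5, -19/5); (-89/17, 203/17) → (-89/17, -203/17); (188/85, 659/85) → (188/85, -659/85); (26/17, 168/17) → (26/17, -168/17)
T5 shear: y ← y − 2·x: (8/5, -19/5) → (8/5, -7); (-89/17, -203/17) → (-89/17, -25/17); (188/85, -659/85) → (188/85, -207/17); (26/17, -168/17) → (26/17, -220/17)
T6 shear: x ← x + 2·y: (8/5, -7) → (-62/5, -7); (-89/17, -25/17) → (-139/17, -25/17); (188/85, -207/17) → (-1882/85, -207/17); (26/17, -220/17) → (-414/17, -220/17)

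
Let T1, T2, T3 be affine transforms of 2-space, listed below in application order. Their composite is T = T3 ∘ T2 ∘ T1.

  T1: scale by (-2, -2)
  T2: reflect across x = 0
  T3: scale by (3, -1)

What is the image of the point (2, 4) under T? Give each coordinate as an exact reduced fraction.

T(p) = (12, 8)

T1 scale by (-2, -2): (2, 4) → (-4, -8)
T2 reflect across x = 0: (-4, -8) → (4, -8)
T3 scale by (3, -1): (4, -8) → (12, 8)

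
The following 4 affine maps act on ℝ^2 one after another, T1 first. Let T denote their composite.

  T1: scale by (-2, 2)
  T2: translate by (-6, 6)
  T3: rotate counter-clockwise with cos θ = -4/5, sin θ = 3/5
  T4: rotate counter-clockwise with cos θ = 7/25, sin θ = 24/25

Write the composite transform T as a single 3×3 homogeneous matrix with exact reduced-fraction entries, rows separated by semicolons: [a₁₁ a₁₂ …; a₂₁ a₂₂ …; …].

T = [8/5 6/5 42/5; 6/5 -8/5 -6/5; 0 0 1]

T1 = [-2 0 0; 0 2 0; 0 0 1]
T2·T1 = [-2 0 -6; 0 2 6; 0 0 1]
T3·…·T1 = [8/5 -6/5 6/5; -6/5 -8/5 -42/5; 0 0 1]
T4·…·T1 = [8/5 6/5 42/5; 6/5 -8/5 -6/5; 0 0 1]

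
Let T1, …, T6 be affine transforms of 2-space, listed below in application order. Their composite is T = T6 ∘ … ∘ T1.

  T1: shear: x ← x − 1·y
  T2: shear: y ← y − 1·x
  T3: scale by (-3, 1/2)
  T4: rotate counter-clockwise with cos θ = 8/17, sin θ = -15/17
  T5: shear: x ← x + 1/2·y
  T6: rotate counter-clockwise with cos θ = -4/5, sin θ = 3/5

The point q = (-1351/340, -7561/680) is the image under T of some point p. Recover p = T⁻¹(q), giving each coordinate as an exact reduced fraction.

p = (4, -3/4)

T1 = [1 -1 0; 0 1 0; 0 0 1]
T2·T1 = [1 -1 0; -1 2 0; 0 0 1]
T3·…·T1 = [-3 3 0; -1/2 1 0; 0 0 1]
T4·…·T1 = [-63/34 39/17 0; 41/17 -37/17 0; 0 0 1]
T5·…·T1 = [-11/17 41/34 0; 41/17 -37/17 0; 0 0 1]
T6·…·T1 = [-79/85 29/85 0; -197/85 419/170 0; 0 0 1]
det M = -3/2; M⁻¹ = [-419/255 58/255 0; -394/255 158/255 0; 0 0 1]
M⁻¹ · (-1351/340, -7561/680)ᵀ = (4, -3/4)ᵀ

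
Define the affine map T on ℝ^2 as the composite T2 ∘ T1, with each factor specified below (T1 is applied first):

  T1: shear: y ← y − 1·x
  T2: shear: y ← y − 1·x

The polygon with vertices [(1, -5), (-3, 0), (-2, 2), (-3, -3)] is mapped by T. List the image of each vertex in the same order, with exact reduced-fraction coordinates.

image vertices: (1, -7), (-3, 6), (-2, 6), (-3, 3)

T1 shear: y ← y − 1·x: (1, -5) → (1, -6); (-3, 0) → (-3, 3); (-2, 2) → (-2, 4); (-3, -3) → (-3, 0)
T2 shear: y ← y − 1·x: (1, -6) → (1, -7); (-3, 3) → (-3, 6); (-2, 4) → (-2, 6); (-3, 0) → (-3, 3)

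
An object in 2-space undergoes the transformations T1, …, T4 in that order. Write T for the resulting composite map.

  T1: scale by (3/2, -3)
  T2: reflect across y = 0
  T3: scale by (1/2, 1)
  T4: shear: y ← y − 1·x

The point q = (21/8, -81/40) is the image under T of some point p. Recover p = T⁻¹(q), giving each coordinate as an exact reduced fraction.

p = (7/2, 1/5)

T1 = [3/2 0 0; 0 -3 0; 0 0 1]
T2·T1 = [3/2 0 0; 0 3 0; 0 0 1]
T3·…·T1 = [3/4 0 0; 0 3 0; 0 0 1]
T4·…·T1 = [3/4 0 0; -3/4 3 0; 0 0 1]
det M = 9/4; M⁻¹ = [4/3 0 0; 1/3 1/3 0; 0 0 1]
M⁻¹ · (21/8, -81/40)ᵀ = (7/2, 1/5)ᵀ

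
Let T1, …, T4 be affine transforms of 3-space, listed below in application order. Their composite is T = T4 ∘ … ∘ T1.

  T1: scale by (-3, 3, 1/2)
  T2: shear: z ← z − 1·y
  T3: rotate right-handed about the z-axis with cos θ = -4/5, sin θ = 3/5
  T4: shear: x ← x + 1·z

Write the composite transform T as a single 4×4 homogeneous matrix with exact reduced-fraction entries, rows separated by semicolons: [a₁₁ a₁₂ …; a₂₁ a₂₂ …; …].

T1 = [-3 0 0 0; 0 3 0 0; 0 0 1/2 0; 0 0 0 1]
T2·T1 = [-3 0 0 0; 0 3 0 0; 0 -3 1/2 0; 0 0 0 1]
T3·…·T1 = [12/5 -9/5 0 0; -9/5 -12/5 0 0; 0 -3 1/2 0; 0 0 0 1]
T4·…·T1 = [12/5 -24/5 1/2 0; -9/5 -12/5 0 0; 0 -3 1/2 0; 0 0 0 1]

T = [12/5 -24/5 1/2 0; -9/5 -12/5 0 0; 0 -3 1/2 0; 0 0 0 1]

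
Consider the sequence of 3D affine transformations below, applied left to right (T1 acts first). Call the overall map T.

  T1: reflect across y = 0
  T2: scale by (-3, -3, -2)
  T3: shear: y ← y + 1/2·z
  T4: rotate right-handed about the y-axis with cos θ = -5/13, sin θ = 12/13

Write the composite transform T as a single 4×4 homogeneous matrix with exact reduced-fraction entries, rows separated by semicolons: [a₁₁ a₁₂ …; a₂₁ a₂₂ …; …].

T = [15/13 0 -24/13 0; 0 3 -1 0; 36/13 0 10/13 0; 0 0 0 1]

T1 = [1 0 0 0; 0 -1 0 0; 0 0 1 0; 0 0 0 1]
T2·T1 = [-3 0 0 0; 0 3 0 0; 0 0 -2 0; 0 0 0 1]
T3·…·T1 = [-3 0 0 0; 0 3 -1 0; 0 0 -2 0; 0 0 0 1]
T4·…·T1 = [15/13 0 -24/13 0; 0 3 -1 0; 36/13 0 10/13 0; 0 0 0 1]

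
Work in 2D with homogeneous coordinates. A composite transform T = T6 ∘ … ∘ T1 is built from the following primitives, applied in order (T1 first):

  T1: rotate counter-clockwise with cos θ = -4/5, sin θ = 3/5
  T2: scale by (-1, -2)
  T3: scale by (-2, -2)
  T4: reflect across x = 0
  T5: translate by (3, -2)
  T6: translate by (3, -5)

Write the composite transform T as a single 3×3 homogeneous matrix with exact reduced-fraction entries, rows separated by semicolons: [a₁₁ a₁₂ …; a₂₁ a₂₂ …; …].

T = [8/5 6/5 6; 12/5 -16/5 -7; 0 0 1]

T1 = [-4/5 -3/5 0; 3/5 -4/5 0; 0 0 1]
T2·T1 = [4/5 3/5 0; -6/5 8/5 0; 0 0 1]
T3·…·T1 = [-8/5 -6/5 0; 12/5 -16/5 0; 0 0 1]
T4·…·T1 = [8/5 6/5 0; 12/5 -16/5 0; 0 0 1]
T5·…·T1 = [8/5 6/5 3; 12/5 -16/5 -2; 0 0 1]
T6·…·T1 = [8/5 6/5 6; 12/5 -16/5 -7; 0 0 1]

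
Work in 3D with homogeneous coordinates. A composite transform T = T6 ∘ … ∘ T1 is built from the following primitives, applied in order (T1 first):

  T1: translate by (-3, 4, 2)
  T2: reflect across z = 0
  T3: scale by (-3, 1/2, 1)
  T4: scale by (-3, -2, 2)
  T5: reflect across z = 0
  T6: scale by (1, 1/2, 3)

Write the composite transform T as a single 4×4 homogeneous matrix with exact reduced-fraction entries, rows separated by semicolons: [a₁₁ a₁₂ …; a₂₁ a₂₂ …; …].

T1 = [1 0 0 -3; 0 1 0 4; 0 0 1 2; 0 0 0 1]
T2·T1 = [1 0 0 -3; 0 1 0 4; 0 0 -1 -2; 0 0 0 1]
T3·…·T1 = [-3 0 0 9; 0 1/2 0 2; 0 0 -1 -2; 0 0 0 1]
T4·…·T1 = [9 0 0 -27; 0 -1 0 -4; 0 0 -2 -4; 0 0 0 1]
T5·…·T1 = [9 0 0 -27; 0 -1 0 -4; 0 0 2 4; 0 0 0 1]
T6·…·T1 = [9 0 0 -27; 0 -1/2 0 -2; 0 0 6 12; 0 0 0 1]

T = [9 0 0 -27; 0 -1/2 0 -2; 0 0 6 12; 0 0 0 1]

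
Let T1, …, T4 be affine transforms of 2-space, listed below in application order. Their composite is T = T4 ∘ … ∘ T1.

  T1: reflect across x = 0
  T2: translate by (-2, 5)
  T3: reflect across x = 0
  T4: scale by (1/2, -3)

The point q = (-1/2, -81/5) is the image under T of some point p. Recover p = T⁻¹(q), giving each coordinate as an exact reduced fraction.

p = (-3, 2/5)

T1 = [-1 0 0; 0 1 0; 0 0 1]
T2·T1 = [-1 0 -2; 0 1 5; 0 0 1]
T3·…·T1 = [1 0 2; 0 1 5; 0 0 1]
T4·…·T1 = [1/2 0 1; 0 -3 -15; 0 0 1]
det M = -3/2; M⁻¹ = [2 0 -2; 0 -1/3 -5; 0 0 1]
M⁻¹ · (-1/2, -81/5)ᵀ = (-3, 2/5)ᵀ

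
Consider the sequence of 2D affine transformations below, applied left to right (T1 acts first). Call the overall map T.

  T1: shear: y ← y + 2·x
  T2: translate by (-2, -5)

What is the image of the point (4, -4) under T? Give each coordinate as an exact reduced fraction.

T1 shear: y ← y + 2·x: (4, -4) → (4, 4)
T2 translate by (-2, -5): (4, 4) → (2, -1)

T(p) = (2, -1)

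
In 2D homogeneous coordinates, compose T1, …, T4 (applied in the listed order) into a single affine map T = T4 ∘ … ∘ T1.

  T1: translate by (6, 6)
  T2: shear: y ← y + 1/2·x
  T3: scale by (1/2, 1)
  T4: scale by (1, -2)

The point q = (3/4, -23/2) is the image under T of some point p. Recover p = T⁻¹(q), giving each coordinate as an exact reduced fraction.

T1 = [1 0 6; 0 1 6; 0 0 1]
T2·T1 = [1 0 6; 1/2 1 9; 0 0 1]
T3·…·T1 = [1/2 0 3; 1/2 1 9; 0 0 1]
T4·…·T1 = [1/2 0 3; -1 -2 -18; 0 0 1]
det M = -1; M⁻¹ = [2 0 -6; -1 -1/2 -6; 0 0 1]
M⁻¹ · (3/4, -23/2)ᵀ = (-9/2, -1)ᵀ

p = (-9/2, -1)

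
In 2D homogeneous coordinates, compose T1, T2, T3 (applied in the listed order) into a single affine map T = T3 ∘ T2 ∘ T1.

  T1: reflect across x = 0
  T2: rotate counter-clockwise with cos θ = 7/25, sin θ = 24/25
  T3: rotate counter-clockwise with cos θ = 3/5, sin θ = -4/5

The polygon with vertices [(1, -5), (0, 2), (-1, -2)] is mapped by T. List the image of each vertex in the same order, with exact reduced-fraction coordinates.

T1 reflect across x = 0: (1, -5) → (-1, -5); (0, 2) → (0, 2); (-1, -2) → (1, -2)
T2 rotate counter-clockwise with cos θ = 7/25, sin θ = 24/25: (-1, -5) → (113/25, -59/25); (0, 2) → (-48/25, 14/25); (1, -2) → (11/5, 2/5)
T3 rotate counter-clockwise with cos θ = 3/5, sin θ = -4/5: (113/25, -59/25) → (103/125, -629/125); (-48/25, 14/25) → (-88/125, 234/125); (11/5, 2/5) → (41/25, -38/25)

image vertices: (103/125, -629/125), (-88/125, 234/125), (41/25, -38/25)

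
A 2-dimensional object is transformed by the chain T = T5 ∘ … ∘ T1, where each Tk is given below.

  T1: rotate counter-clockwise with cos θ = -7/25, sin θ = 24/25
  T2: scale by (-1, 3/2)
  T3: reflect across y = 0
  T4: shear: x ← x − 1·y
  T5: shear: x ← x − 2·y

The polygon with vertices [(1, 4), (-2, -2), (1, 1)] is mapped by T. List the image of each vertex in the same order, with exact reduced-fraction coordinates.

image vertices: (17/5, 6/25), (-43/5, 51/25), (43/10, -51/50)

T1 rotate counter-clockwise with cos θ = -7/25, sin θ = 24/25: (1, 4) → (-103/25, -4/25); (-2, -2) → (62/25, -34/25); (1, 1) → (-31/25, 17/25)
T2 scale by (-1, 3/2): (-103/25, -4/25) → (103/25, -6/25); (62/25, -34/25) → (-62/25, -51/25); (-31/25, 17/25) → (31/25, 51/50)
T3 reflect across y = 0: (103/25, -6/25) → (103/25, 6/25); (-62/25, -51/25) → (-62/25, 51/25); (31/25, 51/50) → (31/25, -51/50)
T4 shear: x ← x − 1·y: (103/25, 6/25) → (97/25, 6/25); (-62/25, 51/25) → (-113/25, 51/25); (31/25, -51/50) → (113/50, -51/50)
T5 shear: x ← x − 2·y: (97/25, 6/25) → (17/5, 6/25); (-113/25, 51/25) → (-43/5, 51/25); (113/50, -51/50) → (43/10, -51/50)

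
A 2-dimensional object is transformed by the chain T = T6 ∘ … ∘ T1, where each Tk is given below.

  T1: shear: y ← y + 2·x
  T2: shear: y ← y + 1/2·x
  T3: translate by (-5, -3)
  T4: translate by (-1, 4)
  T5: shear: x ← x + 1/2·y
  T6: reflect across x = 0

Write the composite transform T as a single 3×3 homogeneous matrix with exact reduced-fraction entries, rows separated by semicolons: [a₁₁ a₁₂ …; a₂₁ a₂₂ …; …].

T = [-9/4 -1/2 11/2; 5/2 1 1; 0 0 1]

T1 = [1 0 0; 2 1 0; 0 0 1]
T2·T1 = [1 0 0; 5/2 1 0; 0 0 1]
T3·…·T1 = [1 0 -5; 5/2 1 -3; 0 0 1]
T4·…·T1 = [1 0 -6; 5/2 1 1; 0 0 1]
T5·…·T1 = [9/4 1/2 -11/2; 5/2 1 1; 0 0 1]
T6·…·T1 = [-9/4 -1/2 11/2; 5/2 1 1; 0 0 1]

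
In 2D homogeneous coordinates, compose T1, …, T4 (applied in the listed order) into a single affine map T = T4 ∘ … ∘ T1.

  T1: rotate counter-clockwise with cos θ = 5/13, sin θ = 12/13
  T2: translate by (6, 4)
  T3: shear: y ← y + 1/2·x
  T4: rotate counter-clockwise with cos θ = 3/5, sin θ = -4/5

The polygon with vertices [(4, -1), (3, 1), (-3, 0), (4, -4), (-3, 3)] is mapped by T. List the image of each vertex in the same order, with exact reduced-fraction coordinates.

T1 rotate counter-clockwise with cos θ = 5/13, sin θ = 12/13: (4, -1) → (32/13, 43/13); (3, 1) → (3/13, 41/13); (-3, 0) → (-15/13, -36/13); (4, -4) → (68/13, 28/13); (-3, 3) → (-51/13, -21/13)
T2 translate by (6, 4): (32/13, 43/13) → (110/13, 95/13); (3/13, 41/13) → (81/13, 93/13); (-15/13, -36/13) → (63/13, 16/13); (68/13, 28/13) → (146/13, 80/13); (-51/13, -21/13) → (27/13, 31/13)
T3 shear: y ← y + 1/2·x: (110/13, 95/13) → (110/13, 150/13); (81/13, 93/13) → (81/13, 267/26); (63/13, 16/13) → (63/13, 95/26); (146/13, 80/13) → (146/13, 153/13); (27/13, 31/13) → (27/13, 89/26)
T4 rotate counter-clockwise with cos θ = 3/5, sin θ = -4/5: (110/13, 150/13) → (186/13, 2/13); (81/13, 267/26) → (777/65, 153/130); (63/13, 95/26) → (379/65, -219/130); (146/13, 153/13) → (210/13, -25/13); (27/13, 89/26) → (259/65, 51/130)

image vertices: (186/13, 2/13), (777/65, 153/130), (379/65, -219/130), (210/13, -25/13), (259/65, 51/130)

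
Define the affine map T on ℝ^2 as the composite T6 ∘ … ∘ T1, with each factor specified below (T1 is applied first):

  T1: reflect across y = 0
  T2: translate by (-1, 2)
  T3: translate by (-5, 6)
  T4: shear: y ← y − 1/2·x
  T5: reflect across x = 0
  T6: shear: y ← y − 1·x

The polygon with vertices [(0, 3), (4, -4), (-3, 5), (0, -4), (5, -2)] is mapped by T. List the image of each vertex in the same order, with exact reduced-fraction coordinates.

T1 reflect across y = 0: (0, 3) → (0, -3); (4, -4) → (4, 4); (-3, 5) → (-3, -5); (0, -4) → (0, 4); (5, -2) → (5, 2)
T2 translate by (-1, 2): (0, -3) → (-1, -1); (4, 4) → (3, 6); (-3, -5) → (-4, -3); (0, 4) → (-1, 6); (5, 2) → (4, 4)
T3 translate by (-5, 6): (-1, -1) → (-6, 5); (3, 6) → (-2, 12); (-4, -3) → (-9, 3); (-1, 6) → (-6, 12); (4, 4) → (-1, 10)
T4 shear: y ← y − 1/2·x: (-6, 5) → (-6, 8); (-2, 12) → (-2, 13); (-9, 3) → (-9, 15/2); (-6, 12) → (-6, 15); (-1, 10) → (-1, 21/2)
T5 reflect across x = 0: (-6, 8) → (6, 8); (-2, 13) → (2, 13); (-9, 15/2) → (9, 15/2); (-6, 15) → (6, 15); (-1, 21/2) → (1, 21/2)
T6 shear: y ← y − 1·x: (6, 8) → (6, 2); (2, 13) → (2, 11); (9, 15/2) → (9, -3/2); (6, 15) → (6, 9); (1, 21/2) → (1, 19/2)

image vertices: (6, 2), (2, 11), (9, -3/2), (6, 9), (1, 19/2)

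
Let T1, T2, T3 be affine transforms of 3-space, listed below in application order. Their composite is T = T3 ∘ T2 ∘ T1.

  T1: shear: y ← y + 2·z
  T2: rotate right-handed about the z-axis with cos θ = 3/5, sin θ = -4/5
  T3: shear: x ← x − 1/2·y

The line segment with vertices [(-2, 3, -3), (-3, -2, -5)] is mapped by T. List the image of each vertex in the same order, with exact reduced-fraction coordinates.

T1 shear: y ← y + 2·z: (-2, 3, -3) → (-2, -3, -3); (-3, -2, -5) → (-3, -12, -5)
T2 rotate right-handed about the z-axis with cos θ = 3/5, sin θ = -4/5: (-2, -3, -3) → (-18/5, -1/5, -3); (-3, -12, -5) → (-57/5, -24/5, -5)
T3 shear: x ← x − 1/2·y: (-18/5, -1/5, -3) → (-7/2, -1/5, -3); (-57/5, -24/5, -5) → (-9, -24/5, -5)

image vertices: (-7/2, -1/5, -3), (-9, -24/5, -5)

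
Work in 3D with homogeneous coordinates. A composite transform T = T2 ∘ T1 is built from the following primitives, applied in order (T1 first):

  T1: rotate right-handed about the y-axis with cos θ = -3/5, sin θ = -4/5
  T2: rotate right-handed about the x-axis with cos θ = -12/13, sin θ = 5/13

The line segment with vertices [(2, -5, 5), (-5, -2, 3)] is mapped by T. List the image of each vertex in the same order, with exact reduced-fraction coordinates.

T1 rotate right-handed about the y-axis with cos θ = -3/5, sin θ = -4/5: (2, -5, 5) → (-26/5, -5, -7/5); (-5, -2, 3) → (3/5, -2, -29/5)
T2 rotate right-handed about the x-axis with cos θ = -12/13, sin θ = 5/13: (-26/5, -5, -7/5) → (-26/5, 67/13, -41/65); (3/5, -2, -29/5) → (3/5, 53/13, 298/65)

image vertices: (-26/5, 67/13, -41/65), (3/5, 53/13, 298/65)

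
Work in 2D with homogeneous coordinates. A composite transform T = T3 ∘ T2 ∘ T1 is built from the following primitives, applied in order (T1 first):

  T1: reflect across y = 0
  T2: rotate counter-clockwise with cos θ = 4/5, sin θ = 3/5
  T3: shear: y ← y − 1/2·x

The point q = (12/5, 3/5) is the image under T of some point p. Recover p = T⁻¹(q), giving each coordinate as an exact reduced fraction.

p = (3, 0)

T1 = [1 0 0; 0 -1 0; 0 0 1]
T2·T1 = [4/5 3/5 0; 3/5 -4/5 0; 0 0 1]
T3·…·T1 = [4/5 3/5 0; 1/5 -11/10 0; 0 0 1]
det M = -1; M⁻¹ = [11/10 3/5 0; 1/5 -4/5 0; 0 0 1]
M⁻¹ · (12/5, 3/5)ᵀ = (3, 0)ᵀ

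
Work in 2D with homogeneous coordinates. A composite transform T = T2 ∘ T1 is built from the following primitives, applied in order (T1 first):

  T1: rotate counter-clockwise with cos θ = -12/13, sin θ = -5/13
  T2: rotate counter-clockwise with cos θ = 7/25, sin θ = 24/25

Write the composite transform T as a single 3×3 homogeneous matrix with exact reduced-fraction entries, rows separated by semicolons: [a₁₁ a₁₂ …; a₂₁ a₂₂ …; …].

T = [36/325 323/325 0; -323/325 36/325 0; 0 0 1]

T1 = [-12/13 5/13 0; -5/13 -12/13 0; 0 0 1]
T2·T1 = [36/325 323/325 0; -323/325 36/325 0; 0 0 1]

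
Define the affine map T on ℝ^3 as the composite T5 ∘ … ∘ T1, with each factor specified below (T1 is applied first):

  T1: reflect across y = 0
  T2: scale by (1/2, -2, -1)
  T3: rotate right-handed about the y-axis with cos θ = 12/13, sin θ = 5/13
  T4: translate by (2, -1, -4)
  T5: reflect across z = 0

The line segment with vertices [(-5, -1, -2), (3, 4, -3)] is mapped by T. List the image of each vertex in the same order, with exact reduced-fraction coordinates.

T1 reflect across y = 0: (-5, -1, -2) → (-5, 1, -2); (3, 4, -3) → (3, -4, -3)
T2 scale by (1/2, -2, -1): (-5, 1, -2) → (-5/2, -2, 2); (3, -4, -3) → (3/2, 8, 3)
T3 rotate right-handed about the y-axis with cos θ = 12/13, sin θ = 5/13: (-5/2, -2, 2) → (-20/13, -2, 73/26); (3/2, 8, 3) → (33/13, 8, 57/26)
T4 translate by (2, -1, -4): (-20/13, -2, 73/26) → (6/13, -3, -31/26); (33/13, 8, 57/26) → (59/13, 7, -47/26)
T5 reflect across z = 0: (6/13, -3, -31/26) → (6/13, -3, 31/26); (59/13, 7, -47/26) → (59/13, 7, 47/26)

image vertices: (6/13, -3, 31/26), (59/13, 7, 47/26)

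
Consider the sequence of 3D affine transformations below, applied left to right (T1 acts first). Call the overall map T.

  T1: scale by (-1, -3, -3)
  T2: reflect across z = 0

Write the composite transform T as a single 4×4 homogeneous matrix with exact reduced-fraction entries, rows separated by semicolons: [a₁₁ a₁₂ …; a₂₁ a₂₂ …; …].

T1 = [-1 0 0 0; 0 -3 0 0; 0 0 -3 0; 0 0 0 1]
T2·T1 = [-1 0 0 0; 0 -3 0 0; 0 0 3 0; 0 0 0 1]

T = [-1 0 0 0; 0 -3 0 0; 0 0 3 0; 0 0 0 1]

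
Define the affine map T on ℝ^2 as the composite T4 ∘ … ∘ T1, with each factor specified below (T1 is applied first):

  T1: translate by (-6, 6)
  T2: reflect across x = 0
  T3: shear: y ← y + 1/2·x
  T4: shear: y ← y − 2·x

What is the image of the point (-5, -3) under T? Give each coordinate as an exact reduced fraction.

T1 translate by (-6, 6): (-5, -3) → (-11, 3)
T2 reflect across x = 0: (-11, 3) → (11, 3)
T3 shear: y ← y + 1/2·x: (11, 3) → (11, 17/2)
T4 shear: y ← y − 2·x: (11, 17/2) → (11, -27/2)

T(p) = (11, -27/2)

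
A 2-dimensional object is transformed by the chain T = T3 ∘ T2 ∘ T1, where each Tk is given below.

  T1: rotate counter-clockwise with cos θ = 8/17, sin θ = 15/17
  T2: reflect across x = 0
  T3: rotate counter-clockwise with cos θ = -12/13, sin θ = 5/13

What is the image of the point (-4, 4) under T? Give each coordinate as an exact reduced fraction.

T1 rotate counter-clockwise with cos θ = 8/17, sin θ = 15/17: (-4, 4) → (-92/17, -28/17)
T2 reflect across x = 0: (-92/17, -28/17) → (92/17, -28/17)
T3 rotate counter-clockwise with cos θ = -12/13, sin θ = 5/13: (92/17, -28/17) → (-964/221, 796/221)

T(p) = (-964/221, 796/221)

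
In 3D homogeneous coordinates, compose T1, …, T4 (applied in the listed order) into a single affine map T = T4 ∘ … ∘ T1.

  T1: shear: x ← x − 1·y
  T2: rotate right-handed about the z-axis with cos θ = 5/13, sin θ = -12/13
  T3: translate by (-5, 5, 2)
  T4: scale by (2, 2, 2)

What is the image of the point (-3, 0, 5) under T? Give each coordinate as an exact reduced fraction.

T(p) = (-160/13, 202/13, 14)

T1 shear: x ← x − 1·y: (-3, 0, 5) → (-3, 0, 5)
T2 rotate right-handed about the z-axis with cos θ = 5/13, sin θ = -12/13: (-3, 0, 5) → (-15/13, 36/13, 5)
T3 translate by (-5, 5, 2): (-15/13, 36/13, 5) → (-80/13, 101/13, 7)
T4 scale by (2, 2, 2): (-80/13, 101/13, 7) → (-160/13, 202/13, 14)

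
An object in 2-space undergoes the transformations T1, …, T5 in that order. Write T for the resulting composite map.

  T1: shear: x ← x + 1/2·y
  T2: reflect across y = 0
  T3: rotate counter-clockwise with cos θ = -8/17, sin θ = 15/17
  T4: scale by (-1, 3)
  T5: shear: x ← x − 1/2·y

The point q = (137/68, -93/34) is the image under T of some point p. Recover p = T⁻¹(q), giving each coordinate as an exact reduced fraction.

p = (0, -1)

T1 = [1 1/2 0; 0 1 0; 0 0 1]
T2·T1 = [1 1/2 0; 0 -1 0; 0 0 1]
T3·…·T1 = [-8/17 11/17 0; 15/17 31/34 0; 0 0 1]
T4·…·T1 = [8/17 -11/17 0; 45/17 93/34 0; 0 0 1]
T5·…·T1 = [-29/34 -137/68 0; 45/17 93/34 0; 0 0 1]
det M = 3; M⁻¹ = [31/34 137/204 0; -15/17 -29/102 0; 0 0 1]
M⁻¹ · (137/68, -93/34)ᵀ = (0, -1)ᵀ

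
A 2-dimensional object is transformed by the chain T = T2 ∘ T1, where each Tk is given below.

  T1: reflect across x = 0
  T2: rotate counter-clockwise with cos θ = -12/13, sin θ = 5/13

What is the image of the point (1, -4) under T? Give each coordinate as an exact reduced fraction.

T1 reflect across x = 0: (1, -4) → (-1, -4)
T2 rotate counter-clockwise with cos θ = -12/13, sin θ = 5/13: (-1, -4) → (32/13, 43/13)

T(p) = (32/13, 43/13)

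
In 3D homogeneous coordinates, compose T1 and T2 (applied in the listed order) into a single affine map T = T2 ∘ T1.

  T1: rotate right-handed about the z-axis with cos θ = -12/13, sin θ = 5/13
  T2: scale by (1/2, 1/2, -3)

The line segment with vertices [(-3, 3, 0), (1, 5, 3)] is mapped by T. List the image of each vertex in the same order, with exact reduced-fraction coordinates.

T1 rotate right-handed about the z-axis with cos θ = -12/13, sin θ = 5/13: (-3, 3, 0) → (21/13, -51/13, 0); (1, 5, 3) → (-37/13, -55/13, 3)
T2 scale by (1/2, 1/2, -3): (21/13, -51/13, 0) → (21/26, -51/26, 0); (-37/13, -55/13, 3) → (-37/26, -55/26, -9)

image vertices: (21/26, -51/26, 0), (-37/26, -55/26, -9)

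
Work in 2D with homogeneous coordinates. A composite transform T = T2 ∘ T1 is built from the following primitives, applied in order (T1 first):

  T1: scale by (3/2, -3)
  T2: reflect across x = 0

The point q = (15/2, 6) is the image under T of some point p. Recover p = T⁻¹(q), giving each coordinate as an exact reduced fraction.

p = (-5, -2)

T1 = [3/2 0 0; 0 -3 0; 0 0 1]
T2·T1 = [-3/2 0 0; 0 -3 0; 0 0 1]
det M = 9/2; M⁻¹ = [-2/3 0 0; 0 -1/3 0; 0 0 1]
M⁻¹ · (15/2, 6)ᵀ = (-5, -2)ᵀ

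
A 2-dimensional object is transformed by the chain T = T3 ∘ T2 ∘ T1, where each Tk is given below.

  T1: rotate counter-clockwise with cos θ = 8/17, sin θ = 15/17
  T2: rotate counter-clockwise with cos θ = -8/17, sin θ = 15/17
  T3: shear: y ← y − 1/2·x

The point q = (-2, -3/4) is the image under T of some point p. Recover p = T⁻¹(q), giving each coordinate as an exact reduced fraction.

p = (2, 7/4)

T1 = [8/17 -15/17 0; 15/17 8/17 0; 0 0 1]
T2·T1 = [-1 0 0; 0 -1 0; 0 0 1]
T3·…·T1 = [-1 0 0; 1/2 -1 0; 0 0 1]
det M = 1; M⁻¹ = [-1 0 0; -1/2 -1 0; 0 0 1]
M⁻¹ · (-2, -3/4)ᵀ = (2, 7/4)ᵀ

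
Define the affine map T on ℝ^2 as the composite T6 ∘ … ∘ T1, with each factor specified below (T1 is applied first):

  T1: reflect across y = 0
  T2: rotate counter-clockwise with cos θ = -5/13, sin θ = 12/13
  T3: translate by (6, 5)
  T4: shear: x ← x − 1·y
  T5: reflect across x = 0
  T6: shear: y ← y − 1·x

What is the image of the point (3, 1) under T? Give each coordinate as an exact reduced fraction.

T1 reflect across y = 0: (3, 1) → (3, -1)
T2 rotate counter-clockwise with cos θ = -5/13, sin θ = 12/13: (3, -1) → (-3/13, 41/13)
T3 translate by (6, 5): (-3/13, 41/13) → (75/13, 106/13)
T4 shear: x ← x − 1·y: (75/13, 106/13) → (-31/13, 106/13)
T5 reflect across x = 0: (-31/13, 106/13) → (31/13, 106/13)
T6 shear: y ← y − 1·x: (31/13, 106/13) → (31/13, 75/13)

T(p) = (31/13, 75/13)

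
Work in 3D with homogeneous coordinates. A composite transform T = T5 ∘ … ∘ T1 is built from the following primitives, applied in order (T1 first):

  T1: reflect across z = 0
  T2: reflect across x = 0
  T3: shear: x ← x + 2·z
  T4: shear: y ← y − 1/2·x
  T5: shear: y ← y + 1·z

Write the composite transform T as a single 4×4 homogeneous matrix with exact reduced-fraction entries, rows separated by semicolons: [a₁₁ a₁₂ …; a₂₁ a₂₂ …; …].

T = [-1 0 -2 0; 1/2 1 0 0; 0 0 -1 0; 0 0 0 1]

T1 = [1 0 0 0; 0 1 0 0; 0 0 -1 0; 0 0 0 1]
T2·T1 = [-1 0 0 0; 0 1 0 0; 0 0 -1 0; 0 0 0 1]
T3·…·T1 = [-1 0 -2 0; 0 1 0 0; 0 0 -1 0; 0 0 0 1]
T4·…·T1 = [-1 0 -2 0; 1/2 1 1 0; 0 0 -1 0; 0 0 0 1]
T5·…·T1 = [-1 0 -2 0; 1/2 1 0 0; 0 0 -1 0; 0 0 0 1]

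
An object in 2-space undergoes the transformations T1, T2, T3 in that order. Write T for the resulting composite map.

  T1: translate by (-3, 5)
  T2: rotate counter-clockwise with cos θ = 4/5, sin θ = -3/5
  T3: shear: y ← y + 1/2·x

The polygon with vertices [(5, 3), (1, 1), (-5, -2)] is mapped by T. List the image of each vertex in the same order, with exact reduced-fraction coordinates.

T1 translate by (-3, 5): (5, 3) → (2, 8); (1, 1) → (-2, 6); (-5, -2) → (-8, 3)
T2 rotate counter-clockwise with cos θ = 4/5, sin θ = -3/5: (2, 8) → (32/5, 26/5); (-2, 6) → (2, 6); (-8, 3) → (-23/5, 36/5)
T3 shear: y ← y + 1/2·x: (32/5, 26/5) → (32/5, 42/5); (2, 6) → (2, 7); (-23/5, 36/5) → (-23/5, 49/10)

image vertices: (32/5, 42/5), (2, 7), (-23/5, 49/10)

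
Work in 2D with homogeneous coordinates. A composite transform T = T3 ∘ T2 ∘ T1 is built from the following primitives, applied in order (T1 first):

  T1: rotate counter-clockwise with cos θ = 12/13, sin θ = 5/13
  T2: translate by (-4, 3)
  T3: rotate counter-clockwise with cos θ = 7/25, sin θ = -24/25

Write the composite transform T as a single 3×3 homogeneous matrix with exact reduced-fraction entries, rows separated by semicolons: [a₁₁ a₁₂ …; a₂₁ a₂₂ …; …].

T1 = [12/13 -5/13 0; 5/13 12/13 0; 0 0 1]
T2·T1 = [12/13 -5/13 -4; 5/13 12/13 3; 0 0 1]
T3·…·T1 = [204/325 253/325 44/25; -253/325 204/325 117/25; 0 0 1]

T = [204/325 253/325 44/25; -253/325 204/325 117/25; 0 0 1]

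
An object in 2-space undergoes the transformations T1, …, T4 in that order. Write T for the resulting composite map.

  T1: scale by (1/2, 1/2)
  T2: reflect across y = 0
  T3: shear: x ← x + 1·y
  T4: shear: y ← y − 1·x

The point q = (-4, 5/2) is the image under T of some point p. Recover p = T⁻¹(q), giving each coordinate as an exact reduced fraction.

p = (-5, 3)

T1 = [1/2 0 0; 0 1/2 0; 0 0 1]
T2·T1 = [1/2 0 0; 0 -1/2 0; 0 0 1]
T3·…·T1 = [1/2 -1/2 0; 0 -1/2 0; 0 0 1]
T4·…·T1 = [1/2 -1/2 0; -1/2 0 0; 0 0 1]
det M = -1/4; M⁻¹ = [0 -2 0; -2 -2 0; 0 0 1]
M⁻¹ · (-4, 5/2)ᵀ = (-5, 3)ᵀ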